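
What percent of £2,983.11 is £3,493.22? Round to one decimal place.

£3,493.22 ÷ £2,983.11 ≈ 117.1%.

117.1%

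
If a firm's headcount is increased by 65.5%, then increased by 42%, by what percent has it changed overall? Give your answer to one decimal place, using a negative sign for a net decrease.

135.0%

A 65.5% increase multiplies by 1.655.
Then a 42% increase: 1.655 × 1.42 = 2.3501.
Overall factor 2.3501, i.e. 135.0%.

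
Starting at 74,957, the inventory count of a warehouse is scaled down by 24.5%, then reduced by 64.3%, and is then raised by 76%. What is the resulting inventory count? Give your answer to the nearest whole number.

35,558

Each change multiplies by a factor: 0.755 × 0.357 × 1.76 = 0.4743816.
74,957 × 0.4743816 = 35558.2215912 ≈ 35,558.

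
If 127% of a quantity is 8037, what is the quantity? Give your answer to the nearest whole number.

6328

8037 ÷ 1.27 ≈ 6328.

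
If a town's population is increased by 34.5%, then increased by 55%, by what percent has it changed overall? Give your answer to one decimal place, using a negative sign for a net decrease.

The combined multiplier is 1.345 × 1.55 = 2.08475.
That corresponds to an increase of 108.5%.

108.5%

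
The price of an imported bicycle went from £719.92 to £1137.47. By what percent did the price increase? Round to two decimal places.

58.00%

Change: £1137.47 − £719.92 = £417.55.
Relative to the original: £417.55 ÷ £719.92 ≈ 58.00%.
So the price increased by 58.00%.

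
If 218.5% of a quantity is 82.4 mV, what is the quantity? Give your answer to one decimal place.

82.4 mV ÷ 2.185 ≈ 37.7 mV.

37.7 mV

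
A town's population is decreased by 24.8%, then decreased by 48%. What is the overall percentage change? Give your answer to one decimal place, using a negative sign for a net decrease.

-60.9%

A 24.8% decrease multiplies by 0.752.
Then a 48% decrease: 0.752 × 0.52 = 0.39104.
Overall factor 0.39104, i.e. -60.9%.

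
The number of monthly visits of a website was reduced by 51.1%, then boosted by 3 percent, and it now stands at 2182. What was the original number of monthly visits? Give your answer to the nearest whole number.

4332

Undoing the 3% increase: 2182 ÷ 1.03 ≈ 2118.446602.
Undoing the 51.1% decrease: 2118.446602 ÷ 0.489 ≈ 4332.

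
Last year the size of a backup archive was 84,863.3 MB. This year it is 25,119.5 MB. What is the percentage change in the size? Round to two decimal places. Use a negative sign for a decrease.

-70.40%

Change: 25,119.5 − 84,863.3 = -59,743.8.
Relative to the original: -59,743.8 ÷ 84,863.3 ≈ -70.40%.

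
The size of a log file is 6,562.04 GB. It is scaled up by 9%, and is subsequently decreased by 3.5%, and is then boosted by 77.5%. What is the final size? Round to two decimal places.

Each change multiplies by a factor: 1.09 × 0.965 × 1.775 = 1.86703375.
6,562.04 × 1.86703375 = 12251.55014885 ≈ 12,251.55.

12,251.55 GB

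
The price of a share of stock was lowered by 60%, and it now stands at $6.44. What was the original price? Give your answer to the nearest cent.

The overall multiplier applied was 0.4.
So the original price was $6.44 ÷ 0.4 = $16.10.

$16.10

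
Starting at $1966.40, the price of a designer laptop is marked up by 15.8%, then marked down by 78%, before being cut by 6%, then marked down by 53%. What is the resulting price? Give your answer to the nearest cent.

15.8% increase: $1966.40 × 1.158 = $2277.0912.
Apply the 78% decrease: $2277.0912 × 0.22 = $500.960064.
After the 6% decrease: $500.960064 × 0.94 = $470.90246016.
53% decrease: $470.90246016 × 0.47 = $221.3241562752 ≈ $221.32.

$221.32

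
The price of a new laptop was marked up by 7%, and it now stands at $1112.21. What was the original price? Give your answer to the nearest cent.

The overall multiplier applied was 1.07.
So the original price was $1112.21 ÷ 1.07 ≈ $1039.45.

$1039.45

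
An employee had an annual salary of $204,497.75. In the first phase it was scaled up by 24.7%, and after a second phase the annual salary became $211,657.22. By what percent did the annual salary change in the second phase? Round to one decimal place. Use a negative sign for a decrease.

-17.0%

After the first phase: $204,497.75 × 1.247 = $255008.69425.
Second-phase multiplier: $211,657.22 ÷ $255008.69425 ≈ 0.83.
That is a change of -17.0%.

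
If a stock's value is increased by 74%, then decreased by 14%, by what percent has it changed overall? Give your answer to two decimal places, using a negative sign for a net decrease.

A 74% increase multiplies by 1.74.
Then a 14% decrease: 1.74 × 0.86 = 1.4964.
Overall factor 1.4964, i.e. 49.64%.

49.64%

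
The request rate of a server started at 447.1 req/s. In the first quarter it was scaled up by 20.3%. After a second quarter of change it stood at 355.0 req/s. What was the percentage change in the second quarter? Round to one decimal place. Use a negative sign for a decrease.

-34.0%

After the first quarter: 447.1 × 1.203 = 537.8613.
Second-quarter multiplier: 355.0 ÷ 537.8613 ≈ 0.66002.
That is a change of -34.0%.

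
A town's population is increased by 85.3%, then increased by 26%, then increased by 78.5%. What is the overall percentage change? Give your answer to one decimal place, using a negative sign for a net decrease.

An 85.3% increase multiplies by 1.853.
Then a 26% increase: 1.853 × 1.26 = 2.33478.
Then a 78.5% increase: 2.33478 × 1.785 = 4.1675823.
Overall factor 4.1675823, i.e. 316.8%.

316.8%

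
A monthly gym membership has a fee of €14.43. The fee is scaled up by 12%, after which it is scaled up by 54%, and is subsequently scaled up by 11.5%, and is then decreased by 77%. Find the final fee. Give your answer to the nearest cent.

€6.38

12% increase: €14.43 × 1.12 = €16.1616.
After the 54% increase: €16.1616 × 1.54 = €24.888864.
After the 11.5% increase: €24.888864 × 1.115 = €27.75108336.
Apply the 77% decrease: €27.75108336 × 0.23 = €6.3827491728 ≈ €6.38.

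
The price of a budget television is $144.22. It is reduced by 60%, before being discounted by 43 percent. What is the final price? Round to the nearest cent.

$32.88

60% decrease: $144.22 × 0.4 = $57.688.
43% decrease: $57.688 × 0.57 = $32.88216 ≈ $32.88.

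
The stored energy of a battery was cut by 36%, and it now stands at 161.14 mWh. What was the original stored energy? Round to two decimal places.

The overall multiplier applied was 0.64.
So the original stored energy was 161.14 ÷ 0.64 ≈ 251.78 mWh.

251.78 mWh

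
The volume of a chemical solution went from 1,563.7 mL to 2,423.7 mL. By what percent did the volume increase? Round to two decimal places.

Change: 2,423.7 − 1,563.7 = 860.0.
Relative to the original: 860.0 ÷ 1,563.7 ≈ 55.00%.
So the volume increased by 55.00%.

55.00%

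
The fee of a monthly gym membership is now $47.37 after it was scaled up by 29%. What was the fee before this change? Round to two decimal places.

$36.72

The overall multiplier applied was 1.29.
So the original fee was $47.37 ÷ 1.29 ≈ $36.72.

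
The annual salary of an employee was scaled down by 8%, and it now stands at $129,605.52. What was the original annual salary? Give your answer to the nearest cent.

The overall multiplier applied was 0.92.
So the original annual salary was $129,605.52 ÷ 0.92 ≈ $140,875.57.

$140,875.57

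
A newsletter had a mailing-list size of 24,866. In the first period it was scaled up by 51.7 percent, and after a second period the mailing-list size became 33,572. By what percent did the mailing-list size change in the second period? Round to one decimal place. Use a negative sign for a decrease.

After the first period: 24,866 × 1.517 = 37721.722.
Second-period multiplier: 33,572 ÷ 37721.722 ≈ 0.88999.
That is a change of -11.0%.

-11.0%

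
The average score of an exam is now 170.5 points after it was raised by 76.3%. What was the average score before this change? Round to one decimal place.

96.7 points

The overall multiplier applied was 1.763.
So the original average score was 170.5 ÷ 1.763 ≈ 96.7 points.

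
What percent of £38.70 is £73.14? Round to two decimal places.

188.99%

£73.14 ÷ £38.70 ≈ 188.99%.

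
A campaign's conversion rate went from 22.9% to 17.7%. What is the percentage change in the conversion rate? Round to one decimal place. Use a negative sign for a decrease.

The change is 17.7 − 22.9 = -5.2 percentage points.
Relative to the original 22.9%, that is -5.2 ÷ 22.9 ≈ -22.7%.

-22.7%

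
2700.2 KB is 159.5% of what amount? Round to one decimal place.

2700.2 KB ÷ 1.595 ≈ 1692.9 KB.

1692.9 KB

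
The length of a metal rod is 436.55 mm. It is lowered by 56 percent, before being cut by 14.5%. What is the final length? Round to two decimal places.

164.23 mm

After the 56% decrease: 436.55 × 0.44 = 192.082.
Apply the 14.5% decrease: 192.082 × 0.855 = 164.23011 ≈ 164.23.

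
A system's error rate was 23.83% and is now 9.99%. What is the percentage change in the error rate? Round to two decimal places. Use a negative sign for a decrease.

-58.08%

The change is 9.99 − 23.83 = -13.84 percentage points.
Relative to the original 23.83%, that is -13.84 ÷ 23.83 ≈ -58.08%.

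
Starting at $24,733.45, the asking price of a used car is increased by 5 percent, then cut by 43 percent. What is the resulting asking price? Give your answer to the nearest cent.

$14,802.97

Each change multiplies by a factor: 1.05 × 0.57 = 0.5985.
$24,733.45 × 0.5985 = $14802.969825 ≈ $14,802.97.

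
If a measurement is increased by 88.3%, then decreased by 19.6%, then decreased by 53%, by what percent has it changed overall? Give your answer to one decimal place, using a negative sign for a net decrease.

The combined multiplier is 1.883 × 0.804 × 0.47 = 0.71154804.
That corresponds to a decrease of 28.8%.

-28.8%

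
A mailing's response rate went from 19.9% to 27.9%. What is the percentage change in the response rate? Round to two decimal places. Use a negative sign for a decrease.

The change is 27.9 − 19.9 = 8.0 percentage points.
Relative to the original 19.9%, that is 8.0 ÷ 19.9 ≈ 40.20%.

40.20%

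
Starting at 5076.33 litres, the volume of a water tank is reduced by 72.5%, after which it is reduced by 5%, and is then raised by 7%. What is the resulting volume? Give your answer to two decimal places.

Each change multiplies by a factor: 0.275 × 0.95 × 1.07 = 0.2795375.
5076.33 × 0.2795375 = 1419.024597375 ≈ 1419.02.

1419.02 litres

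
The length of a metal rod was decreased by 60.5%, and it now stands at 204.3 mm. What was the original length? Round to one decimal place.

517.2 mm

The overall multiplier applied was 0.395.
So the original length was 204.3 ÷ 0.395 ≈ 517.2 mm.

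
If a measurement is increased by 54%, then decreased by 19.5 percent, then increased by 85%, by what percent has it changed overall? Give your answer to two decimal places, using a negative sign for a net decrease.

129.34%

The combined multiplier is 1.54 × 0.805 × 1.85 = 2.293445.
That corresponds to an increase of 129.34%.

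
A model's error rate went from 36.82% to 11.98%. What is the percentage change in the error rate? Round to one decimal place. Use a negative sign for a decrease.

The change is 11.98 − 36.82 = -24.84 percentage points.
Relative to the original 36.82%, that is -24.84 ÷ 36.82 ≈ -67.5%.

-67.5%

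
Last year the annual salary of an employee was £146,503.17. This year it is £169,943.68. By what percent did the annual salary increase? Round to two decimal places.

Change: £169,943.68 − £146,503.17 = £23,440.51.
Relative to the original: £23,440.51 ÷ £146,503.17 ≈ 16.00%.
So the annual salary increased by 16.00%.

16.00%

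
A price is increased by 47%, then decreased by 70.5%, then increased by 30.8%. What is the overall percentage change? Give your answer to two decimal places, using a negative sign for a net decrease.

The combined multiplier is 1.47 × 0.295 × 1.308 = 0.5672142.
That corresponds to a decrease of 43.28%.

-43.28%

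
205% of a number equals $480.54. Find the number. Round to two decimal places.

$234.41

$480.54 ÷ 2.05 ≈ $234.41.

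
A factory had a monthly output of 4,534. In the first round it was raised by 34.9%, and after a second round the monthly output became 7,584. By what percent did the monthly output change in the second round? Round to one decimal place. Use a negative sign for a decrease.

After the first round: 4,534 × 1.349 = 6116.366.
Second-round multiplier: 7,584 ÷ 6116.366 ≈ 1.23995.
That is a change of 24.0%.

24.0%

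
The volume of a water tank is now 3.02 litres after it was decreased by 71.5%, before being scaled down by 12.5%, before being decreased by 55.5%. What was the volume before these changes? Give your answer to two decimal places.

Undoing the 55.5% decrease: 3.02 ÷ 0.445 ≈ 6.786517.
Undoing the 12.5% decrease: 6.786517 ÷ 0.875 ≈ 7.756019.
Undoing the 71.5% decrease: 7.756019 ÷ 0.285 ≈ 27.21 litres.

27.21 litres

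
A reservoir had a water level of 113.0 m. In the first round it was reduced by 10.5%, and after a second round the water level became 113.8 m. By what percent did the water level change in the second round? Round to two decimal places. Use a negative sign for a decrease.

12.52%

After the first round: 113.0 × 0.895 = 101.135.
Second-round multiplier: 113.8 ÷ 101.135 ≈ 1.125229.
That is a change of 12.52%.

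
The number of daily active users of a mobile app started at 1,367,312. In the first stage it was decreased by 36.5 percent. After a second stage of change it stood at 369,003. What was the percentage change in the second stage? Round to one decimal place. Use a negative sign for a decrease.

After the first stage: 1,367,312 × 0.635 = 868243.12.
Second-stage multiplier: 369,003 ÷ 868243.12 ≈ 0.425.
That is a change of -57.5%.

-57.5%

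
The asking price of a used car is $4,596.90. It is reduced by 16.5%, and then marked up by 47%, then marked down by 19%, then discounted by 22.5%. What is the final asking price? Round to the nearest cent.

$3,542.06

Each change multiplies by a factor: 0.835 × 1.47 × 0.81 × 0.775 = 0.7705317375.
$4,596.90 × 0.7705317375 = $3542.05734411375 ≈ $3,542.06.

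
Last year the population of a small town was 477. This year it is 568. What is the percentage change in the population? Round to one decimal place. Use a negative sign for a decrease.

Change: 568 − 477 = 91.
Relative to the original: 91 ÷ 477 ≈ 19.1%.

19.1%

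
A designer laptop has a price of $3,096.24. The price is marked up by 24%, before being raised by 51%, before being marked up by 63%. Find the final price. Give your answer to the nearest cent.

Each change multiplies by a factor: 1.24 × 1.51 × 1.63 = 3.052012.
$3,096.24 × 3.052012 = $9449.76163488 ≈ $9,449.76.

$9,449.76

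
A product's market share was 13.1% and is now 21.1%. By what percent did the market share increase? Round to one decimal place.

The change is 21.1 − 13.1 = 8.0 percentage points.
Relative to the original 13.1%, that is 8.0 ÷ 13.1 ≈ 61.1%.
So the market share rose by 61.1%.

61.1%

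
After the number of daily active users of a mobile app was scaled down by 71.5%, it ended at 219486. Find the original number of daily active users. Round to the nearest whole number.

The overall multiplier applied was 0.285.
So the original number of daily active users was 219486 ÷ 0.285 ≈ 770126.

770126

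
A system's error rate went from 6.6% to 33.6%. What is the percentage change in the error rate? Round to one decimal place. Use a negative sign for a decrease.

The change is 33.6 − 6.6 = 27.0 percentage points.
Relative to the original 6.6%, that is 27.0 ÷ 6.6 ≈ 409.1%.

409.1%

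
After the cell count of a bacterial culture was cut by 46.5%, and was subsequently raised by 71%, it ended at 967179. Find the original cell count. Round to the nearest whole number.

1057200

Undoing the 71% increase: 967179 ÷ 1.71 ≈ 565601.754386.
Undoing the 46.5% decrease: 565601.754386 ÷ 0.535 ≈ 1057200.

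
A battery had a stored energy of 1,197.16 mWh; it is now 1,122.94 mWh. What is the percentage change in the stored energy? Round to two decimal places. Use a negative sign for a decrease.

-6.20%

Change: 1,122.94 − 1,197.16 = -74.22.
Relative to the original: -74.22 ÷ 1,197.16 ≈ -6.20%.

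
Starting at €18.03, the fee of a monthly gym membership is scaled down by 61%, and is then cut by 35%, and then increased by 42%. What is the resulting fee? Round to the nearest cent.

€6.49

Apply the 61% decrease: €18.03 × 0.39 = €7.0317.
Apply the 35% decrease: €7.0317 × 0.65 = €4.570605.
Apply the 42% increase: €4.570605 × 1.42 = €6.4902591 ≈ €6.49.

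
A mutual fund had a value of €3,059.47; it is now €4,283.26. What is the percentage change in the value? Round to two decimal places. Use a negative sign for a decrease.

40.00%

Change: €4,283.26 − €3,059.47 = €1,223.79.
Relative to the original: €1,223.79 ÷ €3,059.47 ≈ 40.00%.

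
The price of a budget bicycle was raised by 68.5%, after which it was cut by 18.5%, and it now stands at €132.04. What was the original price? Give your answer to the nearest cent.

Undoing the 18.5% decrease: €132.04 ÷ 0.815 ≈ €162.01227.
Undoing the 68.5% increase: €162.01227 ÷ 1.685 ≈ €96.15.

€96.15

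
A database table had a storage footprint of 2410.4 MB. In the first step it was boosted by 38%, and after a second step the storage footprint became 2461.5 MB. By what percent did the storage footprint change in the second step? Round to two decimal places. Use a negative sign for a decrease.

After the first step: 2410.4 × 1.38 = 3326.352.
Second-step multiplier: 2461.5 ÷ 3326.352 ≈ 0.74.
That is a change of -26.00%.

-26.00%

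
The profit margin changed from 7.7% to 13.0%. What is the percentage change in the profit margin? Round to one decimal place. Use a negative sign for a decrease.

68.8%

The change is 13.0 − 7.7 = 5.3 percentage points.
Relative to the original 7.7%, that is 5.3 ÷ 7.7 ≈ 68.8%.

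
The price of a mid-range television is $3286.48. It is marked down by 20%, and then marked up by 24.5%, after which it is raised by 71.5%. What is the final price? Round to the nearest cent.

$5613.77

Apply the 20% decrease: $3286.48 × 0.8 = $2629.184.
After the 24.5% increase: $2629.184 × 1.245 = $3273.33408.
Apply the 71.5% increase: $3273.33408 × 1.715 = $5613.7679472 ≈ $5613.77.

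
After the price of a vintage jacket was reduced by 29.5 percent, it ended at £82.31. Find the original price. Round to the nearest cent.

£116.75

The overall multiplier applied was 0.705.
So the original price was £82.31 ÷ 0.705 ≈ £116.75.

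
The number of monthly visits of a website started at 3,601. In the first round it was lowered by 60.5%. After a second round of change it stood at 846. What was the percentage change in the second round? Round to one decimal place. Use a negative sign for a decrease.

-40.5%

After the first round: 3,601 × 0.395 = 1422.395.
Second-round multiplier: 846 ÷ 1422.395 ≈ 0.59477.
That is a change of -40.5%.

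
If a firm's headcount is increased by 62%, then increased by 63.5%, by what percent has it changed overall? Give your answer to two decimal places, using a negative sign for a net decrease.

164.87%

A 62% increase multiplies by 1.62.
Then a 63.5% increase: 1.62 × 1.635 = 2.6487.
Overall factor 2.6487, i.e. 164.87%.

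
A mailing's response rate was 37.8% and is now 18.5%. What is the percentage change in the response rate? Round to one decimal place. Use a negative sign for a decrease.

The change is 18.5 − 37.8 = -19.3 percentage points.
Relative to the original 37.8%, that is -19.3 ÷ 37.8 ≈ -51.1%.

-51.1%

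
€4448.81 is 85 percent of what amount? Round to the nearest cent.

€4448.81 ÷ 0.85 ≈ €5233.89.

€5233.89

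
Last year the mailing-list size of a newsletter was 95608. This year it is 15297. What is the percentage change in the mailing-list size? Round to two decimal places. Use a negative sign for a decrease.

-84.00%

Change: 15297 − 95608 = -80311.
Relative to the original: -80311 ÷ 95608 ≈ -84.00%.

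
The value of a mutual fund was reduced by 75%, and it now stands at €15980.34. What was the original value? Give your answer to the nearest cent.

The overall multiplier applied was 0.25.
So the original value was €15980.34 ÷ 0.25 = €63921.36.

€63921.36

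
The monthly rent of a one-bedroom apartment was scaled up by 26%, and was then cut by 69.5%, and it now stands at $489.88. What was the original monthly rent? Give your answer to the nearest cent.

Undoing the 69.5% decrease: $489.88 ÷ 0.305 ≈ $1606.163934.
Undoing the 26% increase: $1606.163934 ÷ 1.26 ≈ $1274.73.

$1274.73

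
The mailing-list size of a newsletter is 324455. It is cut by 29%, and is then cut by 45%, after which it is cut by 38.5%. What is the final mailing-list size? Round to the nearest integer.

29% decrease: 324455 × 0.71 = 230363.05.
Apply the 45% decrease: 230363.05 × 0.55 = 126699.6775.
After the 38.5% decrease: 126699.6775 × 0.615 = 77920.3016625 ≈ 77920.

77920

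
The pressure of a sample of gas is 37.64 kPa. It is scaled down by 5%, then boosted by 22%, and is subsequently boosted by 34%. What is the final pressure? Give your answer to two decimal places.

58.46 kPa

Apply the 5% decrease: 37.64 × 0.95 = 35.758.
22% increase: 35.758 × 1.22 = 43.62476.
Apply the 34% increase: 43.62476 × 1.34 = 58.4571784 ≈ 58.46.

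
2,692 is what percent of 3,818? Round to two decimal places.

2,692 ÷ 3,818 ≈ 70.51%.

70.51%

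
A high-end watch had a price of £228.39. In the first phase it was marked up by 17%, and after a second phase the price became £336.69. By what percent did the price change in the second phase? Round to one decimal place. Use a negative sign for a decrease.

26.0%

After the first phase: £228.39 × 1.17 = £267.2163.
Second-phase multiplier: £336.69 ÷ £267.2163 ≈ 1.25999.
That is a change of 26.0%.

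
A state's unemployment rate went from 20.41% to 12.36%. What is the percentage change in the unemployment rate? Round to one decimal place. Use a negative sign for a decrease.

The change is 12.36 − 20.41 = -8.05 percentage points.
Relative to the original 20.41%, that is -8.05 ÷ 20.41 ≈ -39.4%.

-39.4%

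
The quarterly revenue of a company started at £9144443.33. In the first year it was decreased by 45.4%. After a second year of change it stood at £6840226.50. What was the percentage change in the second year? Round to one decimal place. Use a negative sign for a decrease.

After the first year: £9144443.33 × 0.546 = £4992866.05818.
Second-year multiplier: £6840226.50 ÷ £4992866.05818 ≈ 1.37.
That is a change of 37.0%.

37.0%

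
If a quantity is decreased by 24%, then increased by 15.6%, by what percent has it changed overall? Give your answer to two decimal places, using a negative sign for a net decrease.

-12.14%

The combined multiplier is 0.76 × 1.156 = 0.87856.
That corresponds to a decrease of 12.14%.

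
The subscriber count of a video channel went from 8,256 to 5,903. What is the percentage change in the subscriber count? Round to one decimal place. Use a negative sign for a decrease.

-28.5%

Change: 5,903 − 8,256 = -2,353.
Relative to the original: -2,353 ÷ 8,256 ≈ -28.5%.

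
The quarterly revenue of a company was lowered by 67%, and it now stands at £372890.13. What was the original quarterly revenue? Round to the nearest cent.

The overall multiplier applied was 0.33.
So the original quarterly revenue was £372890.13 ÷ 0.33 ≈ £1129970.09.

£1129970.09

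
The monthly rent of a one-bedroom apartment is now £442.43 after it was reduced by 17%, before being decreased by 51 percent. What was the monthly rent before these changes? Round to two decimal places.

The overall multiplier applied was 0.83 × 0.49 = 0.4067.
So the original monthly rent was £442.43 ÷ 0.4067 ≈ £1087.85.

£1087.85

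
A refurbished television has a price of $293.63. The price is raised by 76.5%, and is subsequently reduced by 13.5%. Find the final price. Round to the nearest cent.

Apply the 76.5% increase: $293.63 × 1.765 = $518.25695.
13.5% decrease: $518.25695 × 0.865 = $448.29226175 ≈ $448.29.

$448.29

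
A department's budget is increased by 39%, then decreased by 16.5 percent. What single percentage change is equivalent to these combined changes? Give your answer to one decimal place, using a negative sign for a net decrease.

The combined multiplier is 1.39 × 0.835 = 1.16065.
That corresponds to an increase of 16.1%.

16.1%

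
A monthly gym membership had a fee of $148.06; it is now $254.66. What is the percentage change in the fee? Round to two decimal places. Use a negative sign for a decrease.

72.00%

Change: $254.66 − $148.06 = $106.60.
Relative to the original: $106.60 ÷ $148.06 ≈ 72.00%.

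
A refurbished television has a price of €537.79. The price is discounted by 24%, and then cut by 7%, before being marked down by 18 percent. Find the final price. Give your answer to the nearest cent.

Apply the 24% decrease: €537.79 × 0.76 = €408.7204.
Apply the 7% decrease: €408.7204 × 0.93 = €380.109972.
18% decrease: €380.109972 × 0.82 = €311.69017704 ≈ €311.69.

€311.69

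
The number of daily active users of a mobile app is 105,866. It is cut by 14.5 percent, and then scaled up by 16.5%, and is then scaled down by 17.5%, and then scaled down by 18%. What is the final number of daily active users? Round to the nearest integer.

71,337

Each change multiplies by a factor: 0.855 × 1.165 × 0.825 × 0.82 = 0.6738447375.
105,866 × 0.6738447375 = 71337.246980175 ≈ 71,337.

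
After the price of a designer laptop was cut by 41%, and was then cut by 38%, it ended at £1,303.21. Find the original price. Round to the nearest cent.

£3,562.63

The overall multiplier applied was 0.59 × 0.62 = 0.3658.
So the original price was £1,303.21 ÷ 0.3658 ≈ £3,562.63.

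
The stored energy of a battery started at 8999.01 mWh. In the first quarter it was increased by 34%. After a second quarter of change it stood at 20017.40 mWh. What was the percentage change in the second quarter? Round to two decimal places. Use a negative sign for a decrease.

After the first quarter: 8999.01 × 1.34 = 12058.6734.
Second-quarter multiplier: 20017.40 ÷ 12058.6734 ≈ 1.66.
That is a change of 66.00%.

66.00%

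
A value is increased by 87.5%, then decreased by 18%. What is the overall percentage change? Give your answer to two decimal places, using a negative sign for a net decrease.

The combined multiplier is 1.875 × 0.82 = 1.5375.
That corresponds to an increase of 53.75%.

53.75%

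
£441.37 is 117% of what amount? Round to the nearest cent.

£441.37 ÷ 1.17 ≈ £377.24.

£377.24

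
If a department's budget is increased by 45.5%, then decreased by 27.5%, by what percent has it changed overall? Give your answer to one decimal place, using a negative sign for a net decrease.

5.5%

The combined multiplier is 1.455 × 0.725 = 1.054875.
That corresponds to an increase of 5.5%.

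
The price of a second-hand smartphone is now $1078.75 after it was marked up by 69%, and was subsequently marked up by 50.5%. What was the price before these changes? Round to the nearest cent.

$424.13

The overall multiplier applied was 1.69 × 1.505 = 2.54345.
So the original price was $1078.75 ÷ 2.54345 ≈ $424.13.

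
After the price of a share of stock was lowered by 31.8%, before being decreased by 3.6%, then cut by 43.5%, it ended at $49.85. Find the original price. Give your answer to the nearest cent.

$134.20

Undoing the 43.5% decrease: $49.85 ÷ 0.565 ≈ $88.230088.
Undoing the 3.6% decrease: $88.230088 ÷ 0.964 ≈ $91.524988.
Undoing the 31.8% decrease: $91.524988 ÷ 0.682 ≈ $134.20.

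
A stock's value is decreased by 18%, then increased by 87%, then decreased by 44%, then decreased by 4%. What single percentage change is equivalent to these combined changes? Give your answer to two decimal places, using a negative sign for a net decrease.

The combined multiplier is 0.82 × 1.87 × 0.56 × 0.96 = 0.82435584.
That corresponds to a decrease of 17.56%.

-17.56%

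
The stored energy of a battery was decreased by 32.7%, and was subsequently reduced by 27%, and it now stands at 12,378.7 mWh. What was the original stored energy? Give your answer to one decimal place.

The overall multiplier applied was 0.673 × 0.73 = 0.49129.
So the original stored energy was 12,378.7 ÷ 0.49129 ≈ 25,196.3 mWh.

25,196.3 mWh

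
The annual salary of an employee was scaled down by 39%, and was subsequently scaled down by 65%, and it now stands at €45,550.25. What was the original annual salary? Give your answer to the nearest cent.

€213,350.12

Undoing the 65% decrease: €45,550.25 ÷ 0.35 ≈ €130143.571429.
Undoing the 39% decrease: €130143.571429 ÷ 0.61 ≈ €213,350.12.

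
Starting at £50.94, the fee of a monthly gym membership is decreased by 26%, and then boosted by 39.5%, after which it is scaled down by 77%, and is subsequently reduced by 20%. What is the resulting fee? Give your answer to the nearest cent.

£9.68

Each change multiplies by a factor: 0.74 × 1.395 × 0.23 × 0.8 = 0.1899432.
£50.94 × 0.1899432 = £9.675706608 ≈ £9.68.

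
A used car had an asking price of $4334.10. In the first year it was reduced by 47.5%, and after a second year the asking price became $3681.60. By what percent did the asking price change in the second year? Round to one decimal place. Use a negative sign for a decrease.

61.8%

After the first year: $4334.10 × 0.525 = $2275.4025.
Second-year multiplier: $3681.60 ÷ $2275.4025 ≈ 1.618.
That is a change of 61.8%.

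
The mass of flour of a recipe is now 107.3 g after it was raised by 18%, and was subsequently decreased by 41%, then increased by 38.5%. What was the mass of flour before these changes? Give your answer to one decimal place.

The overall multiplier applied was 1.18 × 0.59 × 1.385 = 0.964237.
So the original mass of flour was 107.3 ÷ 0.964237 ≈ 111.3 g.

111.3 g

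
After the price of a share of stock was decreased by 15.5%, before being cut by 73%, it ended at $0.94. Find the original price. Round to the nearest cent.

The overall multiplier applied was 0.845 × 0.27 = 0.22815.
So the original price was $0.94 ÷ 0.22815 ≈ $4.12.

$4.12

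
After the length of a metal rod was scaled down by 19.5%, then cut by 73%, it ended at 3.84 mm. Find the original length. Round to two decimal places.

The overall multiplier applied was 0.805 × 0.27 = 0.21735.
So the original length was 3.84 ÷ 0.21735 ≈ 17.67 mm.

17.67 mm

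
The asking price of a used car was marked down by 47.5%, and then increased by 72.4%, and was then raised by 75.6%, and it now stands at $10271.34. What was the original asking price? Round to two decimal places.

The overall multiplier applied was 0.525 × 1.724 × 1.756 = 1.5893556.
So the original asking price was $10271.34 ÷ 1.5893556 ≈ $6462.58.

$6462.58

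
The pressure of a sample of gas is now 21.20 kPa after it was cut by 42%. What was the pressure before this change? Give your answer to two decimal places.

36.55 kPa

The overall multiplier applied was 0.58.
So the original pressure was 21.20 ÷ 0.58 ≈ 36.55 kPa.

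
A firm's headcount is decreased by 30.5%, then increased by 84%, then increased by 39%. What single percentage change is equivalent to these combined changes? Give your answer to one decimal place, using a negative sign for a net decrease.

The combined multiplier is 0.695 × 1.84 × 1.39 = 1.777532.
That corresponds to an increase of 77.8%.

77.8%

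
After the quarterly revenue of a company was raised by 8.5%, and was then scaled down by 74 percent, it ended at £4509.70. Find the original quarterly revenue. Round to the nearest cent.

£15986.18

The overall multiplier applied was 1.085 × 0.26 = 0.2821.
So the original quarterly revenue was £4509.70 ÷ 0.2821 ≈ £15986.18.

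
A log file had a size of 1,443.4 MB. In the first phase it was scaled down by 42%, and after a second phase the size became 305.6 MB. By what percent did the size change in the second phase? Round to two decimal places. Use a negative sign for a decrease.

-63.50%

After the first phase: 1,443.4 × 0.58 = 837.172.
Second-phase multiplier: 305.6 ÷ 837.172 ≈ 0.365038.
That is a change of -63.50%.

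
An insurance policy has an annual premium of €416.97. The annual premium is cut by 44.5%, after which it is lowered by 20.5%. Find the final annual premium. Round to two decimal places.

Each change multiplies by a factor: 0.555 × 0.795 = 0.441225.
€416.97 × 0.441225 = €183.97758825 ≈ €183.98.

€183.98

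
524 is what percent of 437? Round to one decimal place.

524 ÷ 437 ≈ 119.9%.

119.9%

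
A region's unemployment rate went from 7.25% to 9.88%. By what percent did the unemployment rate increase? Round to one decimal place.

The change is 9.88 − 7.25 = 2.63 percentage points.
Relative to the original 7.25%, that is 2.63 ÷ 7.25 ≈ 36.3%.
So the unemployment rate rose by 36.3%.

36.3%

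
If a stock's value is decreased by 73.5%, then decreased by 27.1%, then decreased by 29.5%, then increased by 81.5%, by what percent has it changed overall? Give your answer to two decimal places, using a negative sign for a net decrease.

-75.28%

The combined multiplier is 0.265 × 0.729 × 0.705 × 1.815 = 0.247194696375.
That corresponds to a decrease of 75.28%.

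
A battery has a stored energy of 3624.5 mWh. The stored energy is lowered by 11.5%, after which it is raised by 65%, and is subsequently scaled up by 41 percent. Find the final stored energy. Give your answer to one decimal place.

7462.7 mWh

Each change multiplies by a factor: 0.885 × 1.65 × 1.41 = 2.0589525.
3624.5 × 2.0589525 = 7462.67333625 ≈ 7462.7.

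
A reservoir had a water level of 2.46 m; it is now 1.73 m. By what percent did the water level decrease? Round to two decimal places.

Change: 1.73 − 2.46 = -0.73.
Relative to the original: -0.73 ÷ 2.46 ≈ -29.67%.
So the water level decreased by 29.67%.

29.67%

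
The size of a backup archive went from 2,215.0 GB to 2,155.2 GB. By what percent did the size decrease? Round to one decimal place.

2.7%

Change: 2,155.2 − 2,215.0 = -59.8.
Relative to the original: -59.8 ÷ 2,215.0 ≈ -2.7%.
So the size decreased by 2.7%.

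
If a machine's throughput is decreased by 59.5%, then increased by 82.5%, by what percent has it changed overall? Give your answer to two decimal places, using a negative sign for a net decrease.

-26.09%

The combined multiplier is 0.405 × 1.825 = 0.739125.
That corresponds to a decrease of 26.09%.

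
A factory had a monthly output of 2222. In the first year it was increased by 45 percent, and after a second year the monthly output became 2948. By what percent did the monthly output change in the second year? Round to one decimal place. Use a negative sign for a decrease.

After the first year: 2222 × 1.45 = 3221.9.
Second-year multiplier: 2948 ÷ 3221.9 ≈ 0.91499.
That is a change of -8.5%.

-8.5%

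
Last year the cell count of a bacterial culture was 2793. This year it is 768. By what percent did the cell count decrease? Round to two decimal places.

72.50%

Change: 768 − 2793 = -2025.
Relative to the original: -2025 ÷ 2793 ≈ -72.50%.
So the cell count decreased by 72.50%.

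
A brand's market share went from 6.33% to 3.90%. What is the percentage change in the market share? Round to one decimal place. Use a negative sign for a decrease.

-38.4%

The change is 3.90 − 6.33 = -2.43 percentage points.
Relative to the original 6.33%, that is -2.43 ÷ 6.33 ≈ -38.4%.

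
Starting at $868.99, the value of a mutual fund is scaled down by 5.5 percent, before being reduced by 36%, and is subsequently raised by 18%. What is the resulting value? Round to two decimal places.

$620.17

Apply the 5.5% decrease: $868.99 × 0.945 = $821.19555.
36% decrease: $821.19555 × 0.64 = $525.565152.
18% increase: $525.565152 × 1.18 = $620.16687936 ≈ $620.17.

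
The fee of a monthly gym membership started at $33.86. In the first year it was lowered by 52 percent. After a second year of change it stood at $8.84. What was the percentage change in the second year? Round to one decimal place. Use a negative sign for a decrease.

After the first year: $33.86 × 0.48 = $16.2528.
Second-year multiplier: $8.84 ÷ $16.2528 ≈ 0.54391.
That is a change of -45.6%.

-45.6%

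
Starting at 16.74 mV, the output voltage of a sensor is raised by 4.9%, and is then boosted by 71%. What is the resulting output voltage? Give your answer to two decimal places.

30.03 mV

Apply the 4.9% increase: 16.74 × 1.049 = 17.56026.
After the 71% increase: 17.56026 × 1.71 = 30.0280446 ≈ 30.03.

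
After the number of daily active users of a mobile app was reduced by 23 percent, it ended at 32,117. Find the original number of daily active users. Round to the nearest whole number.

41,710

The overall multiplier applied was 0.77.
So the original number of daily active users was 32,117 ÷ 0.77 ≈ 41,710.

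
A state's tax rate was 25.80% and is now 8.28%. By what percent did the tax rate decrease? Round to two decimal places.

The change is 8.28 − 25.80 = -17.52 percentage points.
Relative to the original 25.80%, that is -17.52 ÷ 25.80 ≈ -67.91%.
So the tax rate fell by 67.91%.

67.91%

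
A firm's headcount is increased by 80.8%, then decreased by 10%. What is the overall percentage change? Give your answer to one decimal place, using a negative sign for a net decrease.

62.7%

An 80.8% increase multiplies by 1.808.
Then a 10% decrease: 1.808 × 0.9 = 1.6272.
Overall factor 1.6272, i.e. 62.7%.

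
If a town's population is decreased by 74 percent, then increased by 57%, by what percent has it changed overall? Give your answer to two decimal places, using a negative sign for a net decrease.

-59.18%

A 74% decrease multiplies by 0.26.
Then a 57% increase: 0.26 × 1.57 = 0.4082.
Overall factor 0.4082, i.e. -59.18%.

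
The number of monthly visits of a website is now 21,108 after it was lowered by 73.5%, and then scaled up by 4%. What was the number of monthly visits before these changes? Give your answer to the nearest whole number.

76,589

The overall multiplier applied was 0.265 × 1.04 = 0.2756.
So the original number of monthly visits was 21,108 ÷ 0.2756 ≈ 76,589.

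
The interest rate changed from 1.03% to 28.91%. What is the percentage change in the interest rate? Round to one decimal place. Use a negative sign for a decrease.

The change is 28.91 − 1.03 = 27.88 percentage points.
Relative to the original 1.03%, that is 27.88 ÷ 1.03 ≈ 2706.8%.

2706.8%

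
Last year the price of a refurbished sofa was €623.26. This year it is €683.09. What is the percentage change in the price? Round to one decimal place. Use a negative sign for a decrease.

Change: €683.09 − €623.26 = €59.83.
Relative to the original: €59.83 ÷ €623.26 ≈ 9.6%.

9.6%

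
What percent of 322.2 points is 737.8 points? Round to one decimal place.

737.8 points ÷ 322.2 points ≈ 229.0%.

229.0%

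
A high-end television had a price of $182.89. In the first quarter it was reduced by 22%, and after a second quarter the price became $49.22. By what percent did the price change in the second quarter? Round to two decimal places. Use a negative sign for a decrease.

-65.50%

After the first quarter: $182.89 × 0.78 = $142.6542.
Second-quarter multiplier: $49.22 ÷ $142.6542 ≈ 0.34503.
That is a change of -65.50%.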